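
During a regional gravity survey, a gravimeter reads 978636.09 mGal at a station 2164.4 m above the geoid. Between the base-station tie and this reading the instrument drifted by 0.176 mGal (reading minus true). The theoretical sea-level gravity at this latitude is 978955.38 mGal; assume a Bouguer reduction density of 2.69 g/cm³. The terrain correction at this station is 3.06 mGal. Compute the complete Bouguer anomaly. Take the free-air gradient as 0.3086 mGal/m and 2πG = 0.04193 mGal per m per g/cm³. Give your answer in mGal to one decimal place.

107.4

Drift-corrected reading = 978636.09 − (0.176) = 978635.914 mGal
Free-air correction = 0.3086 × 2164.4 = 667.93 mGal
Free-air anomaly = 978635.914 − 978955.38 + (667.93) = 348.464 mGal
Bouguer slab correction = 0.04193 × 2.69 × 2164.4 = 244.13 mGal
Simple Bouguer anomaly = 348.464 − (244.13) = 104.334 mGal
Complete Bouguer anomaly = 104.334 + 3.06 = 107.394 mGal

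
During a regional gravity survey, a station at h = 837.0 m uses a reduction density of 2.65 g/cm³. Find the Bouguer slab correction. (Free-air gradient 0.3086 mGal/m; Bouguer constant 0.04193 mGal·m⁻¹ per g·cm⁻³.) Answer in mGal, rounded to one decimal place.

93.0

Bouguer slab correction = 0.04193 × 2.65 × 837.0 = 93.0 mGal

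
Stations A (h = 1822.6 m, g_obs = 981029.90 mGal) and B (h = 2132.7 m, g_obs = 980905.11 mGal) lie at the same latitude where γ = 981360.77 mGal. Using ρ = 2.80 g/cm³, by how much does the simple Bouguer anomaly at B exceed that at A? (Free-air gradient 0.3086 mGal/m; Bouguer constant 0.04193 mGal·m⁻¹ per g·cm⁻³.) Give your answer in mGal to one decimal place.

Δg_SB(A) = 981029.90 − 981360.77 + 0.3086×1822.6 − 0.04193×2.80×1822.6 = 17.60 mGal
Δg_SB(B) = 980905.11 − 981360.77 + 0.3086×2132.7 − 0.04193×2.80×2132.7 = -47.90 mGal
Difference = -47.90 − (17.60) = -65.50 mGal

-65.5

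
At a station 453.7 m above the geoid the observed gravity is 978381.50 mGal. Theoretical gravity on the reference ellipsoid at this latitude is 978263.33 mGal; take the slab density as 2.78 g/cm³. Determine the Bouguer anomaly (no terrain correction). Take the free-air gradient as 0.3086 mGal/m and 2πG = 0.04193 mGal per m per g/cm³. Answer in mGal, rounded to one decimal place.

205.3

Free-air correction = 0.3086 × 453.7 = 140.01 mGal
Free-air anomaly = 978381.50 − 978263.33 + (140.01) = 258.18 mGal
Bouguer slab correction = 0.04193 × 2.78 × 453.7 = 52.89 mGal
Simple Bouguer anomaly = 258.18 − (52.89) = 205.29 mGal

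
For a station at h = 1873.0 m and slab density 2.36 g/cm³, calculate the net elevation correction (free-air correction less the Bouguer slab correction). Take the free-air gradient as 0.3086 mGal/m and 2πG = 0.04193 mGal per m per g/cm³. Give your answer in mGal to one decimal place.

Combined gradient = 0.3086 − 0.04193 × 2.36 = 0.2096452 mGal/m
Combined elevation correction = 0.2096452 × 1873.0 = 392.7 mGal

392.7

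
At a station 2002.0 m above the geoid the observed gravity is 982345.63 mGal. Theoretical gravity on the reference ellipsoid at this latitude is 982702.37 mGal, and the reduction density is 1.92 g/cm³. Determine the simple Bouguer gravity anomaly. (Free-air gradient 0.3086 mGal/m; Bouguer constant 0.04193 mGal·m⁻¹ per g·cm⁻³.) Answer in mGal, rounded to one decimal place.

99.9

Free-air correction = 0.3086 × 2002.0 = 617.82 mGal
Free-air anomaly = 982345.63 − 982702.37 + (617.82) = 261.08 mGal
Bouguer slab correction = 0.04193 × 1.92 × 2002.0 = 161.17 mGal
Simple Bouguer anomaly = 261.08 − (161.17) = 99.91 mGal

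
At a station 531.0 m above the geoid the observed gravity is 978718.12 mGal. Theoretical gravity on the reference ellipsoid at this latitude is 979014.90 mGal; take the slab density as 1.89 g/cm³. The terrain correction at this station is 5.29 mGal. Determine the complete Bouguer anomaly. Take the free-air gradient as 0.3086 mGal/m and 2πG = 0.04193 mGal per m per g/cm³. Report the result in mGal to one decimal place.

Free-air correction = 0.3086 × 531.0 = 163.87 mGal
Free-air anomaly = 978718.12 − 979014.90 + (163.87) = -132.91 mGal
Bouguer slab correction = 0.04193 × 1.89 × 531.0 = 42.08 mGal
Simple Bouguer anomaly = -132.91 − (42.08) = -174.99 mGal
Complete Bouguer anomaly = -174.99 + 5.29 = -169.70 mGal

-169.7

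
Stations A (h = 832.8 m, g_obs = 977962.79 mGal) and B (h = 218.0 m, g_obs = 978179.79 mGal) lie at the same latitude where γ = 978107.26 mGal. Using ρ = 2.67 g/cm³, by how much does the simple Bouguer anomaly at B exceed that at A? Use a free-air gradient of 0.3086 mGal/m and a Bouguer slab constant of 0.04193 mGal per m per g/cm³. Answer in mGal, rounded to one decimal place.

Δg_SB(A) = 977962.79 − 978107.26 + 0.3086×832.8 − 0.04193×2.67×832.8 = 19.30 mGal
Δg_SB(B) = 978179.79 − 978107.26 + 0.3086×218.0 − 0.04193×2.67×218.0 = 115.40 mGal
Difference = 115.40 − (19.30) = 96.10 mGal

96.1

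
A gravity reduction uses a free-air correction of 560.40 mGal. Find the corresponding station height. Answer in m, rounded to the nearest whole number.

h = 560.40 / 0.3086 = 1815.94 m

1816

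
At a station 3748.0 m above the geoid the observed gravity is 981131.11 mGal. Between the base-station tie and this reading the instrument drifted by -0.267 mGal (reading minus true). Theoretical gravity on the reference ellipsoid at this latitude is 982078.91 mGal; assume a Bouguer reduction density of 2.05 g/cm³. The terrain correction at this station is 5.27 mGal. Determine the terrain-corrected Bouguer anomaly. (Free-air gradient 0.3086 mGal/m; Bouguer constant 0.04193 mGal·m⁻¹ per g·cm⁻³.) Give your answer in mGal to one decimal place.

-107.8

Drift-corrected reading = 981131.11 − (-0.267) = 981131.377 mGal
Free-air correction = 0.3086 × 3748.0 = 1156.63 mGal
Free-air anomaly = 981131.377 − 982078.91 + (1156.63) = 209.097 mGal
Bouguer slab correction = 0.04193 × 2.05 × 3748.0 = 322.16 mGal
Simple Bouguer anomaly = 209.097 − (322.16) = -113.063 mGal
Complete Bouguer anomaly = -113.063 + 5.27 = -107.793 mGal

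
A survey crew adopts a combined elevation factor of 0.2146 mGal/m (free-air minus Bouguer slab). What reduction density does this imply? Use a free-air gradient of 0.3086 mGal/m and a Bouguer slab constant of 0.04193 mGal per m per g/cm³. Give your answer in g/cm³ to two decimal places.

0.2146 = 0.3086 − 0.04193 × ρ
ρ = (0.3086 − 0.2146) / 0.04193 = 2.24 g/cm³

2.24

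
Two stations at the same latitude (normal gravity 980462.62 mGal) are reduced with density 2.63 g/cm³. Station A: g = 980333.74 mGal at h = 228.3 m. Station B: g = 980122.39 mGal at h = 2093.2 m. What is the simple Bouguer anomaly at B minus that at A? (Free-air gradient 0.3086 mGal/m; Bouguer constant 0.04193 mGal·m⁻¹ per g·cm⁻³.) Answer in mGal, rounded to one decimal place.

Δg_SB(A) = 980333.74 − 980462.62 + 0.3086×228.3 − 0.04193×2.63×228.3 = -83.60 mGal
Δg_SB(B) = 980122.39 − 980462.62 + 0.3086×2093.2 − 0.04193×2.63×2093.2 = 74.90 mGal
Difference = 74.90 − (-83.60) = 158.50 mGal

158.5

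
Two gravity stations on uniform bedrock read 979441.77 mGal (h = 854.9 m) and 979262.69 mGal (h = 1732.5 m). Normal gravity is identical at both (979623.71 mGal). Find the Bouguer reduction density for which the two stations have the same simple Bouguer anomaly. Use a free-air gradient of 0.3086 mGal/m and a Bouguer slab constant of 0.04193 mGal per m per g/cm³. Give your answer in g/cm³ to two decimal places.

Δg_obs = 979262.69 − 979441.77 = -179.08 mGal over Δh = 1732.5 − 854.9 = 877.6 m
Equal Bouguer anomalies ⇒ Δg_obs + (0.3086 − 0.04193ρ)·Δh = 0
0.3086 − 0.04193ρ = −Δg_obs/Δh = 0.20406
ρ = (0.3086 − 0.20406) / 0.04193 = 2.49 g/cm³

2.49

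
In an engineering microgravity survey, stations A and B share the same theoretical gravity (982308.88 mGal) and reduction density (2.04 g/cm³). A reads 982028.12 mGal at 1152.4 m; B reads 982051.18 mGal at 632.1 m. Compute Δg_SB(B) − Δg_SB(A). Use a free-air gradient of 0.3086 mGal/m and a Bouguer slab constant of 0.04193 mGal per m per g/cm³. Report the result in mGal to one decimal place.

Δg_SB(A) = 982028.12 − 982308.88 + 0.3086×1152.4 − 0.04193×2.04×1152.4 = -23.70 mGal
Δg_SB(B) = 982051.18 − 982308.88 + 0.3086×632.1 − 0.04193×2.04×632.1 = -116.70 mGal
Difference = -116.70 − (-23.70) = -93.00 mGal

-93.0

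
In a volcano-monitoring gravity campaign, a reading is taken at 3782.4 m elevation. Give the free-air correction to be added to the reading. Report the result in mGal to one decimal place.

1167.2

Free-air correction = 0.3086 × 3782.4 = 1167.2 mGal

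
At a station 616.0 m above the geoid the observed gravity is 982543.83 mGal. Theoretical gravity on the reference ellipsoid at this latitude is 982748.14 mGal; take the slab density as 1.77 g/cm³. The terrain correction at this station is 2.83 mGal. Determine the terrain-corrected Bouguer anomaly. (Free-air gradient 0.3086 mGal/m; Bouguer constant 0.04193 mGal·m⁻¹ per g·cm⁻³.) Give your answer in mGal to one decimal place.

-57.1

Free-air correction = 0.3086 × 616.0 = 190.10 mGal
Free-air anomaly = 982543.83 − 982748.14 + (190.10) = -14.21 mGal
Bouguer slab correction = 0.04193 × 1.77 × 616.0 = 45.72 mGal
Simple Bouguer anomaly = -14.21 − (45.72) = -59.93 mGal
Complete Bouguer anomaly = -59.93 + 2.83 = -57.10 mGal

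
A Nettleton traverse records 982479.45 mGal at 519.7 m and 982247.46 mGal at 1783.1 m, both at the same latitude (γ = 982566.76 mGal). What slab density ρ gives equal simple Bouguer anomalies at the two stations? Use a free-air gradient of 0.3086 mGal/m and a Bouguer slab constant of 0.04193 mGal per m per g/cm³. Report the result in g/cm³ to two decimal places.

2.98

Δg_obs = 982247.46 − 982479.45 = -231.99 mGal over Δh = 1783.1 − 519.7 = 1263.4 m
Equal Bouguer anomalies ⇒ Δg_obs + (0.3086 − 0.04193ρ)·Δh = 0
0.3086 − 0.04193ρ = −Δg_obs/Δh = 0.18362
ρ = (0.3086 − 0.18362) / 0.04193 = 2.98 g/cm³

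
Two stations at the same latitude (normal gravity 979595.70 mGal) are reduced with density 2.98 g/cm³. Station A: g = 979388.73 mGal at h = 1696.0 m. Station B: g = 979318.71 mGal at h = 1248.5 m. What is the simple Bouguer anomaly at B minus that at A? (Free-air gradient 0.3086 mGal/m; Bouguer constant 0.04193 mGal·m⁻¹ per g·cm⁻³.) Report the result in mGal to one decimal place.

Δg_SB(A) = 979388.73 − 979595.70 + 0.3086×1696.0 − 0.04193×2.98×1696.0 = 104.50 mGal
Δg_SB(B) = 979318.71 − 979595.70 + 0.3086×1248.5 − 0.04193×2.98×1248.5 = -47.70 mGal
Difference = -47.70 − (104.50) = -152.20 mGal

-152.2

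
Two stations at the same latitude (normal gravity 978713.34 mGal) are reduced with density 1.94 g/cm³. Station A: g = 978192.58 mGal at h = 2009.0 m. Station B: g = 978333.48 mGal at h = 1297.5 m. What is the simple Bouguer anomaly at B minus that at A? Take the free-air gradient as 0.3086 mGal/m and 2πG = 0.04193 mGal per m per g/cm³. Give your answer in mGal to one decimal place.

-20.8

Δg_SB(A) = 978192.58 − 978713.34 + 0.3086×2009.0 − 0.04193×1.94×2009.0 = -64.20 mGal
Δg_SB(B) = 978333.48 − 978713.34 + 0.3086×1297.5 − 0.04193×1.94×1297.5 = -85.00 mGal
Difference = -85.00 − (-64.20) = -20.80 mGal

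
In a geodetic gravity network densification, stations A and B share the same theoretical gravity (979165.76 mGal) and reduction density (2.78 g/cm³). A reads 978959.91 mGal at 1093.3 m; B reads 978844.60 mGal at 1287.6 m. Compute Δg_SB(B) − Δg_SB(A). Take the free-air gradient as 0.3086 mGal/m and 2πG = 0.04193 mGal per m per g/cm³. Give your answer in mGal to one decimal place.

Δg_SB(A) = 978959.91 − 979165.76 + 0.3086×1093.3 − 0.04193×2.78×1093.3 = 4.10 mGal
Δg_SB(B) = 978844.60 − 979165.76 + 0.3086×1287.6 − 0.04193×2.78×1287.6 = -73.90 mGal
Difference = -73.90 − (4.10) = -78.00 mGal

-78.0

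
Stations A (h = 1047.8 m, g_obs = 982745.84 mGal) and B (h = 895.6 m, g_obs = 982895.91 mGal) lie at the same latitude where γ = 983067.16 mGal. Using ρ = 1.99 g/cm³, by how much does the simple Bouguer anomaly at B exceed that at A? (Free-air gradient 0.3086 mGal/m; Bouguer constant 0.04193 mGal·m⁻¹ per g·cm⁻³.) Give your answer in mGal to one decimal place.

115.8

Δg_SB(A) = 982745.84 − 983067.16 + 0.3086×1047.8 − 0.04193×1.99×1047.8 = -85.40 mGal
Δg_SB(B) = 982895.91 − 983067.16 + 0.3086×895.6 − 0.04193×1.99×895.6 = 30.40 mGal
Difference = 30.40 − (-85.40) = 115.80 mGal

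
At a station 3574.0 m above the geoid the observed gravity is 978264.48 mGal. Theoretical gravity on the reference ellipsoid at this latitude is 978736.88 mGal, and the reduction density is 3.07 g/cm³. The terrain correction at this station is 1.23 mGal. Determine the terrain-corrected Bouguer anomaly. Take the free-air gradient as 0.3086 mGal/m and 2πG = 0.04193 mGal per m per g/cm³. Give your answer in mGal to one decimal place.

171.7

Free-air correction = 0.3086 × 3574.0 = 1102.94 mGal
Free-air anomaly = 978264.48 − 978736.88 + (1102.94) = 630.54 mGal
Bouguer slab correction = 0.04193 × 3.07 × 3574.0 = 460.06 mGal
Simple Bouguer anomaly = 630.54 − (460.06) = 170.48 mGal
Complete Bouguer anomaly = 170.48 + 1.23 = 171.71 mGal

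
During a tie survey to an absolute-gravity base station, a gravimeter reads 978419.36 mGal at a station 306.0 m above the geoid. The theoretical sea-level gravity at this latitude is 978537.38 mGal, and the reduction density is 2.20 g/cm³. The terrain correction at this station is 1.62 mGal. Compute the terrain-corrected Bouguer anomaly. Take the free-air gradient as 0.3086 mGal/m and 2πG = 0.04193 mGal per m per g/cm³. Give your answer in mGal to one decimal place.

-50.2

Free-air correction = 0.3086 × 306.0 = 94.43 mGal
Free-air anomaly = 978419.36 − 978537.38 + (94.43) = -23.59 mGal
Bouguer slab correction = 0.04193 × 2.20 × 306.0 = 28.23 mGal
Simple Bouguer anomaly = -23.59 − (28.23) = -51.82 mGal
Complete Bouguer anomaly = -51.82 + 1.62 = -50.20 mGal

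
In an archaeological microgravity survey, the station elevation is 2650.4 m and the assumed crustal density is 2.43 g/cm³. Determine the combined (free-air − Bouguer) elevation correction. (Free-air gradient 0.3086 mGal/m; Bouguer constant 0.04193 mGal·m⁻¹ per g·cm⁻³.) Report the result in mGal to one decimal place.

Combined gradient = 0.3086 − 0.04193 × 2.43 = 0.2067101 mGal/m
Combined elevation correction = 0.2067101 × 2650.4 = 547.9 mGal

547.9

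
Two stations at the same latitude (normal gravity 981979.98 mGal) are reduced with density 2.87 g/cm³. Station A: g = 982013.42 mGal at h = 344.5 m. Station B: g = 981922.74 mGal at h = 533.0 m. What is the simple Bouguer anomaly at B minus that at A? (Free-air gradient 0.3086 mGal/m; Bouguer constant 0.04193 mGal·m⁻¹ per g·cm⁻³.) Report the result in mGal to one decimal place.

-55.2

Δg_SB(A) = 982013.42 − 981979.98 + 0.3086×344.5 − 0.04193×2.87×344.5 = 98.30 mGal
Δg_SB(B) = 981922.74 − 981979.98 + 0.3086×533.0 − 0.04193×2.87×533.0 = 43.10 mGal
Difference = 43.10 − (98.30) = -55.20 mGal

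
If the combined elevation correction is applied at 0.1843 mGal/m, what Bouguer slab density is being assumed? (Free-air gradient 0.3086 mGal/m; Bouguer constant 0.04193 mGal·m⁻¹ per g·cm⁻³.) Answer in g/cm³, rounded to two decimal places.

2.96

0.1843 = 0.3086 − 0.04193 × ρ
ρ = (0.3086 − 0.1843) / 0.04193 = 2.96 g/cm³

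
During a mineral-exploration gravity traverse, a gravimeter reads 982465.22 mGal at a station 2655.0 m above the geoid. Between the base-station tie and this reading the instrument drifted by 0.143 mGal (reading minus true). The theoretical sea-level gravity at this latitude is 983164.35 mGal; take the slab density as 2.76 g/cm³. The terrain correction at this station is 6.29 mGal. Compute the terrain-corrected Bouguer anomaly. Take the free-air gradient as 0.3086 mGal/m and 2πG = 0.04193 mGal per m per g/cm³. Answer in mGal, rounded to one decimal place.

-180.9

Drift-corrected reading = 982465.22 − (0.143) = 982465.077 mGal
Free-air correction = 0.3086 × 2655.0 = 819.33 mGal
Free-air anomaly = 982465.077 − 983164.35 + (819.33) = 120.057 mGal
Bouguer slab correction = 0.04193 × 2.76 × 2655.0 = 307.25 mGal
Simple Bouguer anomaly = 120.057 − (307.25) = -187.193 mGal
Complete Bouguer anomaly = -187.193 + 6.29 = -180.903 mGal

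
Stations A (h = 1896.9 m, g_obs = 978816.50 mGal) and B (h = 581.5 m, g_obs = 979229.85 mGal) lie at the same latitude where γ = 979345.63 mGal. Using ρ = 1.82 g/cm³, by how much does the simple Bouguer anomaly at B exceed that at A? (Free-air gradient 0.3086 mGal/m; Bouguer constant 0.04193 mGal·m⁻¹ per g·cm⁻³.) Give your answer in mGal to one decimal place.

Δg_SB(A) = 978816.50 − 979345.63 + 0.3086×1896.9 − 0.04193×1.82×1896.9 = -88.50 mGal
Δg_SB(B) = 979229.85 − 979345.63 + 0.3086×581.5 − 0.04193×1.82×581.5 = 19.30 mGal
Difference = 19.30 − (-88.50) = 107.80 mGal

107.8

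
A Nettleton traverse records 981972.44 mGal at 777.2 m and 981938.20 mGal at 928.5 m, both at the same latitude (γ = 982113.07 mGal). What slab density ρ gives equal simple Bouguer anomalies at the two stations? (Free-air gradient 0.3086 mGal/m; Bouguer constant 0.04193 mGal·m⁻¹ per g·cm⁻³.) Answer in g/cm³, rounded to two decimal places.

Δg_obs = 981938.20 − 981972.44 = -34.24 mGal over Δh = 928.5 − 777.2 = 151.3 m
Equal Bouguer anomalies ⇒ Δg_obs + (0.3086 − 0.04193ρ)·Δh = 0
0.3086 − 0.04193ρ = −Δg_obs/Δh = 0.22631
ρ = (0.3086 − 0.22631) / 0.04193 = 1.96 g/cm³

1.96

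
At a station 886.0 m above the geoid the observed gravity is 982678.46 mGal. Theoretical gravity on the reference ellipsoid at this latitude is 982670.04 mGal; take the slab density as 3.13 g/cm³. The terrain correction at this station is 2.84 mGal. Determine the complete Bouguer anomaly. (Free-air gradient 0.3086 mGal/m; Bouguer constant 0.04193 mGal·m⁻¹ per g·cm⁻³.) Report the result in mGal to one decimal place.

Free-air correction = 0.3086 × 886.0 = 273.42 mGal
Free-air anomaly = 982678.46 − 982670.04 + (273.42) = 281.84 mGal
Bouguer slab correction = 0.04193 × 3.13 × 886.0 = 116.28 mGal
Simple Bouguer anomaly = 281.84 − (116.28) = 165.56 mGal
Complete Bouguer anomaly = 165.56 + 2.84 = 168.40 mGal

168.4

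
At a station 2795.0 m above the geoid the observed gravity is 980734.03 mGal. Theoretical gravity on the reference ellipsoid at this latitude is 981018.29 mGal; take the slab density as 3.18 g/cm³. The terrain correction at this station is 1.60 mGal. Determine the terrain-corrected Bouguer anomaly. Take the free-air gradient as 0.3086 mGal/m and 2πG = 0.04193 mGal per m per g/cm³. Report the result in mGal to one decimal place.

207.2

Free-air correction = 0.3086 × 2795.0 = 862.54 mGal
Free-air anomaly = 980734.03 − 981018.29 + (862.54) = 578.28 mGal
Bouguer slab correction = 0.04193 × 3.18 × 2795.0 = 372.68 mGal
Simple Bouguer anomaly = 578.28 − (372.68) = 205.60 mGal
Complete Bouguer anomaly = 205.60 + 1.60 = 207.20 mGal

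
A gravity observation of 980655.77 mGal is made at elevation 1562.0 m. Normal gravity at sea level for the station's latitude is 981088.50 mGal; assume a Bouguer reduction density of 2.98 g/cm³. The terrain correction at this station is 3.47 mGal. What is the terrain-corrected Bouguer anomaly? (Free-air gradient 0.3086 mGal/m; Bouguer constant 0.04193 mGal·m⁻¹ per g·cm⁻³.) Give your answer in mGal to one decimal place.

-142.4

Free-air correction = 0.3086 × 1562.0 = 482.03 mGal
Free-air anomaly = 980655.77 − 981088.50 + (482.03) = 49.30 mGal
Bouguer slab correction = 0.04193 × 2.98 × 1562.0 = 195.17 mGal
Simple Bouguer anomaly = 49.30 − (195.17) = -145.87 mGal
Complete Bouguer anomaly = -145.87 + 3.47 = -142.40 mGal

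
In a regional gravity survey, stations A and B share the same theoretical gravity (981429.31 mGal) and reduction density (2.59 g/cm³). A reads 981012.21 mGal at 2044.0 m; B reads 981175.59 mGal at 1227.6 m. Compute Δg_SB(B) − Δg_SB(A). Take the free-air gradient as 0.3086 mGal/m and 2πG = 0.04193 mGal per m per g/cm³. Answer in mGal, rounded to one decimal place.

0.1

Δg_SB(A) = 981012.21 − 981429.31 + 0.3086×2044.0 − 0.04193×2.59×2044.0 = -8.30 mGal
Δg_SB(B) = 981175.59 − 981429.31 + 0.3086×1227.6 − 0.04193×2.59×1227.6 = -8.20 mGal
Difference = -8.20 − (-8.30) = 0.10 mGal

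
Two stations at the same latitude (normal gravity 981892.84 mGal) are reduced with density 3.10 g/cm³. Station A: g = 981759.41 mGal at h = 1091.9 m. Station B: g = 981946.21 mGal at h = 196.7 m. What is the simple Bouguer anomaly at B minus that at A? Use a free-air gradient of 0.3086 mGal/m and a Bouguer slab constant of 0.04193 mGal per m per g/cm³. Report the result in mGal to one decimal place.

26.9

Δg_SB(A) = 981759.41 − 981892.84 + 0.3086×1091.9 − 0.04193×3.10×1091.9 = 61.60 mGal
Δg_SB(B) = 981946.21 − 981892.84 + 0.3086×196.7 − 0.04193×3.10×196.7 = 88.50 mGal
Difference = 88.50 − (61.60) = 26.90 mGal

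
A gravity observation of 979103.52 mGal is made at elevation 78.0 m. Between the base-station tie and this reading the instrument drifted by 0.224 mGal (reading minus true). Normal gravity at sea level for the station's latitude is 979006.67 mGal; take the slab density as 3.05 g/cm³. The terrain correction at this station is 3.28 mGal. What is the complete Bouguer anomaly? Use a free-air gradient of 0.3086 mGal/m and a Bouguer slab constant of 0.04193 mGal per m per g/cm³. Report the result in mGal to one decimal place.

114.0

Drift-corrected reading = 979103.52 − (0.224) = 979103.296 mGal
Free-air correction = 0.3086 × 78.0 = 24.07 mGal
Free-air anomaly = 979103.296 − 979006.67 + (24.07) = 120.696 mGal
Bouguer slab correction = 0.04193 × 3.05 × 78.0 = 9.98 mGal
Simple Bouguer anomaly = 120.696 − (9.98) = 110.716 mGal
Complete Bouguer anomaly = 110.716 + 3.28 = 113.996 mGal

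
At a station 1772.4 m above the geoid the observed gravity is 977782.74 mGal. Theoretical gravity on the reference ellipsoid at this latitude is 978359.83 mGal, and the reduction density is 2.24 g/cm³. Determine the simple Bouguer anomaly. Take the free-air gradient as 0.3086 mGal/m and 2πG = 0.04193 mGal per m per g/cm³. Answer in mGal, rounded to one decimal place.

-196.6

Free-air correction = 0.3086 × 1772.4 = 546.96 mGal
Free-air anomaly = 977782.74 − 978359.83 + (546.96) = -30.13 mGal
Bouguer slab correction = 0.04193 × 2.24 × 1772.4 = 166.47 mGal
Simple Bouguer anomaly = -30.13 − (166.47) = -196.60 mGal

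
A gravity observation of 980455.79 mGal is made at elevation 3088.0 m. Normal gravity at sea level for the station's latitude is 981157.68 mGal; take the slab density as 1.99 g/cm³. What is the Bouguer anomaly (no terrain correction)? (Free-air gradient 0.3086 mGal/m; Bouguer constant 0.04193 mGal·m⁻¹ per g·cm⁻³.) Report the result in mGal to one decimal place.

Free-air correction = 0.3086 × 3088.0 = 952.96 mGal
Free-air anomaly = 980455.79 − 981157.68 + (952.96) = 251.07 mGal
Bouguer slab correction = 0.04193 × 1.99 × 3088.0 = 257.66 mGal
Simple Bouguer anomaly = 251.07 − (257.66) = -6.59 mGal

-6.6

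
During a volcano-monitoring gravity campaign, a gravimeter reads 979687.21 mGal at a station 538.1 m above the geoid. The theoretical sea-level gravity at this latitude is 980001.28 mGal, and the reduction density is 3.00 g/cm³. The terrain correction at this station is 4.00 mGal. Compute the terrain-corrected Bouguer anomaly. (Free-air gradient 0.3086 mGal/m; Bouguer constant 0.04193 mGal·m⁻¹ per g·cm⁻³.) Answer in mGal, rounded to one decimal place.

-211.7

Free-air correction = 0.3086 × 538.1 = 166.06 mGal
Free-air anomaly = 979687.21 − 980001.28 + (166.06) = -148.01 mGal
Bouguer slab correction = 0.04193 × 3.00 × 538.1 = 67.69 mGal
Simple Bouguer anomaly = -148.01 − (67.69) = -215.70 mGal
Complete Bouguer anomaly = -215.70 + 4.00 = -211.70 mGal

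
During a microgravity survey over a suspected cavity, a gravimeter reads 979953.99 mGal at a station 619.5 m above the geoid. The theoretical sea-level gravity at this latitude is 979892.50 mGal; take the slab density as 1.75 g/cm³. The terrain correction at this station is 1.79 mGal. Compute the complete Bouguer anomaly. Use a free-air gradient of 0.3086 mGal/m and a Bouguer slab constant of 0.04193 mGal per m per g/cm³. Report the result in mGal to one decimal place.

209.0

Free-air correction = 0.3086 × 619.5 = 191.18 mGal
Free-air anomaly = 979953.99 − 979892.50 + (191.18) = 252.67 mGal
Bouguer slab correction = 0.04193 × 1.75 × 619.5 = 45.46 mGal
Simple Bouguer anomaly = 252.67 − (45.46) = 207.21 mGal
Complete Bouguer anomaly = 207.21 + 1.79 = 209.00 mGal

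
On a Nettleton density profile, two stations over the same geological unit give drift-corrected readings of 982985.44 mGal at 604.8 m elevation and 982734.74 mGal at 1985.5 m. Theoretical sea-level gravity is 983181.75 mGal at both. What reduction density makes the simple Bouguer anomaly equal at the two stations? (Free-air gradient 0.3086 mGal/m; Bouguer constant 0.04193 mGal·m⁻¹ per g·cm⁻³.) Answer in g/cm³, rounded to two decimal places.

3.03

Δg_obs = 982734.74 − 982985.44 = -250.70 mGal over Δh = 1985.5 − 604.8 = 1380.7 m
Equal Bouguer anomalies ⇒ Δg_obs + (0.3086 − 0.04193ρ)·Δh = 0
0.3086 − 0.04193ρ = −Δg_obs/Δh = 0.18157
ρ = (0.3086 − 0.18157) / 0.04193 = 3.03 g/cm³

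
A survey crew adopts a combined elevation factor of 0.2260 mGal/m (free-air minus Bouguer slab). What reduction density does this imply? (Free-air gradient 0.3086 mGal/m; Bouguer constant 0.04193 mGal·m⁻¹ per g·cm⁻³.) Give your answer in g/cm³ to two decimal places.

0.2260 = 0.3086 − 0.04193 × ρ
ρ = (0.3086 − 0.2260) / 0.04193 = 1.97 g/cm³

1.97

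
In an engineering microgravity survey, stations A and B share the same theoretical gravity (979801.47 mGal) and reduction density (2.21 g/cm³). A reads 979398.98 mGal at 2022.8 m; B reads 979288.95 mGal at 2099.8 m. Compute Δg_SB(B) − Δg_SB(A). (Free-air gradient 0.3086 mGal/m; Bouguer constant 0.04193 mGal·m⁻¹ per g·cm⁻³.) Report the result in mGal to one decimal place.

-93.4

Δg_SB(A) = 979398.98 − 979801.47 + 0.3086×2022.8 − 0.04193×2.21×2022.8 = 34.30 mGal
Δg_SB(B) = 979288.95 − 979801.47 + 0.3086×2099.8 − 0.04193×2.21×2099.8 = -59.10 mGal
Difference = -59.10 − (34.30) = -93.40 mGal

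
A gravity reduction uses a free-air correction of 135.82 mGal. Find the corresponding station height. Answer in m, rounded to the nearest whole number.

h = 135.82 / 0.3086 = 440.12 m

440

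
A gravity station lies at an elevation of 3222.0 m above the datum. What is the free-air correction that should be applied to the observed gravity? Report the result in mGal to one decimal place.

Free-air correction = 0.3086 × 3222.0 = 994.3 mGal

994.3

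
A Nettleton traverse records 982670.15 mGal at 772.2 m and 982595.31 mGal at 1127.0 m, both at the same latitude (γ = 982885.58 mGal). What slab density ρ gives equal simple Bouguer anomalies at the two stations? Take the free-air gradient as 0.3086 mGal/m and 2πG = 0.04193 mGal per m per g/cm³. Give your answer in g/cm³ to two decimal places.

2.33

Δg_obs = 982595.31 − 982670.15 = -74.84 mGal over Δh = 1127.0 − 772.2 = 354.8 m
Equal Bouguer anomalies ⇒ Δg_obs + (0.3086 − 0.04193ρ)·Δh = 0
0.3086 − 0.04193ρ = −Δg_obs/Δh = 0.21094
ρ = (0.3086 − 0.21094) / 0.04193 = 2.33 g/cm³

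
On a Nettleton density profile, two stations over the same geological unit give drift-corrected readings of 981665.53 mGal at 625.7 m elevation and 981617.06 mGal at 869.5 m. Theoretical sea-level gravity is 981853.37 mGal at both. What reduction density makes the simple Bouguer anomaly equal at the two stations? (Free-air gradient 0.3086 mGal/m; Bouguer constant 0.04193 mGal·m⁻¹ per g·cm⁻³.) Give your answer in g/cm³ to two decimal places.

2.62

Δg_obs = 981617.06 − 981665.53 = -48.47 mGal over Δh = 869.5 − 625.7 = 243.8 m
Equal Bouguer anomalies ⇒ Δg_obs + (0.3086 − 0.04193ρ)·Δh = 0
0.3086 − 0.04193ρ = −Δg_obs/Δh = 0.19881
ρ = (0.3086 − 0.19881) / 0.04193 = 2.62 g/cm³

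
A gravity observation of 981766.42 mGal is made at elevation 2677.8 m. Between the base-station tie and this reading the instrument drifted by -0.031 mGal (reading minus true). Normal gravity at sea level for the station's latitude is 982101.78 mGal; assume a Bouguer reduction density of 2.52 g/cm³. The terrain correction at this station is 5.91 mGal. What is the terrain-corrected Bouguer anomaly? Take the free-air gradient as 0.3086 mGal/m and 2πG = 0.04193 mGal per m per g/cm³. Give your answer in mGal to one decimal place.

214.0

Drift-corrected reading = 981766.42 − (-0.031) = 981766.451 mGal
Free-air correction = 0.3086 × 2677.8 = 826.37 mGal
Free-air anomaly = 981766.451 − 982101.78 + (826.37) = 491.041 mGal
Bouguer slab correction = 0.04193 × 2.52 × 2677.8 = 282.95 mGal
Simple Bouguer anomaly = 491.041 − (282.95) = 208.091 mGal
Complete Bouguer anomaly = 208.091 + 5.91 = 214.001 mGal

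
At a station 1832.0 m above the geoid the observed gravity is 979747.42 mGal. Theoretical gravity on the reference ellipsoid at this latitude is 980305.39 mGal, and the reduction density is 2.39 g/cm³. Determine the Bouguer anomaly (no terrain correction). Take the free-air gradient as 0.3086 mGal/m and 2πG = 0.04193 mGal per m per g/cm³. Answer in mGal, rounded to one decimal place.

-176.2

Free-air correction = 0.3086 × 1832.0 = 565.36 mGal
Free-air anomaly = 979747.42 − 980305.39 + (565.36) = 7.39 mGal
Bouguer slab correction = 0.04193 × 2.39 × 1832.0 = 183.59 mGal
Simple Bouguer anomaly = 7.39 − (183.59) = -176.20 mGal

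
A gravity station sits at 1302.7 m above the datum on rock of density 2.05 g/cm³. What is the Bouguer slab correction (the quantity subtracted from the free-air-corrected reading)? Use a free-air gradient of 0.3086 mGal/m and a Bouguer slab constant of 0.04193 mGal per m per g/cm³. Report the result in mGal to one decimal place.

112.0

Bouguer slab correction = 0.04193 × 2.05 × 1302.7 = 112.0 mGal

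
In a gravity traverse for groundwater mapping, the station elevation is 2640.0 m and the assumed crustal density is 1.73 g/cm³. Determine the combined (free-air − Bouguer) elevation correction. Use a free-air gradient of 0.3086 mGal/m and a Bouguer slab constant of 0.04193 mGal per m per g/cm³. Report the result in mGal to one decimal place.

Combined gradient = 0.3086 − 0.04193 × 1.73 = 0.2360611 mGal/m
Combined elevation correction = 0.2360611 × 2640.0 = 623.2 mGal

623.2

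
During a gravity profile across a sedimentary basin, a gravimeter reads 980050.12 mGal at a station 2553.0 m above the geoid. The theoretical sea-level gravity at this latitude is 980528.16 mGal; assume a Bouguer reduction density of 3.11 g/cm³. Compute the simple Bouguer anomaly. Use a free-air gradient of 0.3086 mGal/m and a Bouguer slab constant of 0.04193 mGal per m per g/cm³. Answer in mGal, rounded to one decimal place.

Free-air correction = 0.3086 × 2553.0 = 787.86 mGal
Free-air anomaly = 980050.12 − 980528.16 + (787.86) = 309.82 mGal
Bouguer slab correction = 0.04193 × 3.11 × 2553.0 = 332.92 mGal
Simple Bouguer anomaly = 309.82 − (332.92) = -23.10 mGal

-23.1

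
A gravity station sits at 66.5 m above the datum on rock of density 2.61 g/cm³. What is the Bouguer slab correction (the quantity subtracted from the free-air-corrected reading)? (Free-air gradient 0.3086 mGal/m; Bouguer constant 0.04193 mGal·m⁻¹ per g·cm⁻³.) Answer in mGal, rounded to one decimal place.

Bouguer slab correction = 0.04193 × 2.61 × 66.5 = 7.3 mGal

7.3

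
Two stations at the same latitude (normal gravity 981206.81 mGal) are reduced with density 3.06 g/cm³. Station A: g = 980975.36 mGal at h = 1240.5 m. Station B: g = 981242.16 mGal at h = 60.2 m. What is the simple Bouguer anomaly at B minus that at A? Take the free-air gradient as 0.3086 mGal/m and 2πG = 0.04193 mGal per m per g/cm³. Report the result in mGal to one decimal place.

Δg_SB(A) = 980975.36 − 981206.81 + 0.3086×1240.5 − 0.04193×3.06×1240.5 = -7.80 mGal
Δg_SB(B) = 981242.16 − 981206.81 + 0.3086×60.2 − 0.04193×3.06×60.2 = 46.20 mGal
Difference = 46.20 − (-7.80) = 54.00 mGal

54.0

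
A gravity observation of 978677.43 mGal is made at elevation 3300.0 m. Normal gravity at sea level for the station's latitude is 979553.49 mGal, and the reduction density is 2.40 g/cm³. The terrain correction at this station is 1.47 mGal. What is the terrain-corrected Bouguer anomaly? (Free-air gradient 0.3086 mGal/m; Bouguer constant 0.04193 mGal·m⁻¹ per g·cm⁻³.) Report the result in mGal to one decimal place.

-188.3

Free-air correction = 0.3086 × 3300.0 = 1018.38 mGal
Free-air anomaly = 978677.43 − 979553.49 + (1018.38) = 142.32 mGal
Bouguer slab correction = 0.04193 × 2.40 × 3300.0 = 332.09 mGal
Simple Bouguer anomaly = 142.32 − (332.09) = -189.77 mGal
Complete Bouguer anomaly = -189.77 + 1.47 = -188.30 mGal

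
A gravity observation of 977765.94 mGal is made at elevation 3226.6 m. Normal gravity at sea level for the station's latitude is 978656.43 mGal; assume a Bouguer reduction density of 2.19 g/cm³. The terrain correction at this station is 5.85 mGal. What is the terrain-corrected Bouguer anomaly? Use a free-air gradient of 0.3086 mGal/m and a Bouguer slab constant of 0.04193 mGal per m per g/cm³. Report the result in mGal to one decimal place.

Free-air correction = 0.3086 × 3226.6 = 995.73 mGal
Free-air anomaly = 977765.94 − 978656.43 + (995.73) = 105.24 mGal
Bouguer slab correction = 0.04193 × 2.19 × 3226.6 = 296.29 mGal
Simple Bouguer anomaly = 105.24 − (296.29) = -191.05 mGal
Complete Bouguer anomaly = -191.05 + 5.85 = -185.20 mGal

-185.2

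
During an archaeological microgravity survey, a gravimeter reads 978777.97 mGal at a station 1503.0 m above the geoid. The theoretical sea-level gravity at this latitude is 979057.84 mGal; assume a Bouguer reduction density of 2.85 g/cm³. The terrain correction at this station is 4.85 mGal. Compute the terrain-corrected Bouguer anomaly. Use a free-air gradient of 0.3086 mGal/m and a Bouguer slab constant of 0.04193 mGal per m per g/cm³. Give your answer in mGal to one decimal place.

9.2

Free-air correction = 0.3086 × 1503.0 = 463.83 mGal
Free-air anomaly = 978777.97 − 979057.84 + (463.83) = 183.96 mGal
Bouguer slab correction = 0.04193 × 2.85 × 1503.0 = 179.61 mGal
Simple Bouguer anomaly = 183.96 − (179.61) = 4.35 mGal
Complete Bouguer anomaly = 4.35 + 4.85 = 9.20 mGal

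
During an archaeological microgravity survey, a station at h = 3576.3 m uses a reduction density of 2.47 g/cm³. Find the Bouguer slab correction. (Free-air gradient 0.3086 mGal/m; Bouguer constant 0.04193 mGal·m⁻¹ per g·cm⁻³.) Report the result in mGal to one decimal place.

370.4

Bouguer slab correction = 0.04193 × 2.47 × 3576.3 = 370.4 mGal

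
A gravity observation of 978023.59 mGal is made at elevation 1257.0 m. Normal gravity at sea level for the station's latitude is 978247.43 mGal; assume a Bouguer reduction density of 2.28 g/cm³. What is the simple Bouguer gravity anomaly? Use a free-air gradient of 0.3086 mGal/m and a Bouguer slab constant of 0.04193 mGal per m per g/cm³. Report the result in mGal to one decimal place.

43.9

Free-air correction = 0.3086 × 1257.0 = 387.91 mGal
Free-air anomaly = 978023.59 − 978247.43 + (387.91) = 164.07 mGal
Bouguer slab correction = 0.04193 × 2.28 × 1257.0 = 120.17 mGal
Simple Bouguer anomaly = 164.07 − (120.17) = 43.90 mGal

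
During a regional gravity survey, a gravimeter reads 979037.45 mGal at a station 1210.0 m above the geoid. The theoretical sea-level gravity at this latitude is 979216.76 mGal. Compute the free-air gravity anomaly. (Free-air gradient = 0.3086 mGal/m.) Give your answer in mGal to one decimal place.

194.1

Free-air correction = 0.3086 × 1210.0 = 373.41 mGal
Free-air anomaly = 979037.45 − 979216.76 + (373.41) = 194.10 mGal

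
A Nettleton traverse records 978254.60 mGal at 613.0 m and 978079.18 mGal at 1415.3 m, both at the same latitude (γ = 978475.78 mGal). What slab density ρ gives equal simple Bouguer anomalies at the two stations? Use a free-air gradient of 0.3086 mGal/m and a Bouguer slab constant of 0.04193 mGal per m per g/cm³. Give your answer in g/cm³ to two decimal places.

2.15

Δg_obs = 978079.18 − 978254.60 = -175.42 mGal over Δh = 1415.3 − 613.0 = 802.3 m
Equal Bouguer anomalies ⇒ Δg_obs + (0.3086 − 0.04193ρ)·Δh = 0
0.3086 − 0.04193ρ = −Δg_obs/Δh = 0.21865
ρ = (0.3086 − 0.21865) / 0.04193 = 2.15 g/cm³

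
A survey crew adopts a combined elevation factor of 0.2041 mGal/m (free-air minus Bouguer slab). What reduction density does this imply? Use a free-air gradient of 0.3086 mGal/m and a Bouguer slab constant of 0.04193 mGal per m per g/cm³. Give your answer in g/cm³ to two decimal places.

2.49

0.2041 = 0.3086 − 0.04193 × ρ
ρ = (0.3086 − 0.2041) / 0.04193 = 2.49 g/cm³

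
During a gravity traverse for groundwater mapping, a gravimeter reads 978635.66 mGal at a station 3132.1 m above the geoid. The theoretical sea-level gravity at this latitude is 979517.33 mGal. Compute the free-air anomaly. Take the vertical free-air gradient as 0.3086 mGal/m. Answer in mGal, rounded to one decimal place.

Free-air correction = 0.3086 × 3132.1 = 966.57 mGal
Free-air anomaly = 978635.66 − 979517.33 + (966.57) = 84.90 mGal

84.9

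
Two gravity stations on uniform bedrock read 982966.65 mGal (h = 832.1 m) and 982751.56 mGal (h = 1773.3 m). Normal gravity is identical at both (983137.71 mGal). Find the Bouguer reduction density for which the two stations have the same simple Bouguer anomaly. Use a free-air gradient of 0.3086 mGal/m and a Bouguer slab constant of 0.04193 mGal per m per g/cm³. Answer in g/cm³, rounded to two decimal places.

1.91

Δg_obs = 982751.56 − 982966.65 = -215.09 mGal over Δh = 1773.3 − 832.1 = 941.2 m
Equal Bouguer anomalies ⇒ Δg_obs + (0.3086 − 0.04193ρ)·Δh = 0
0.3086 − 0.04193ρ = −Δg_obs/Δh = 0.22853
ρ = (0.3086 − 0.22853) / 0.04193 = 1.91 g/cm³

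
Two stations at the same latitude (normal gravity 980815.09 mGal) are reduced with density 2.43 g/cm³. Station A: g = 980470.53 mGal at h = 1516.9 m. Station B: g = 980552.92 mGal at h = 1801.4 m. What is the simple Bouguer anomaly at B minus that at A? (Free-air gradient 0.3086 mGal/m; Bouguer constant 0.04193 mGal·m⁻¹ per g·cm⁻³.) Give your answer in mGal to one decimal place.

Δg_SB(A) = 980470.53 − 980815.09 + 0.3086×1516.9 − 0.04193×2.43×1516.9 = -31.00 mGal
Δg_SB(B) = 980552.92 − 980815.09 + 0.3086×1801.4 − 0.04193×2.43×1801.4 = 110.20 mGal
Difference = 110.20 − (-31.00) = 141.20 mGal

141.2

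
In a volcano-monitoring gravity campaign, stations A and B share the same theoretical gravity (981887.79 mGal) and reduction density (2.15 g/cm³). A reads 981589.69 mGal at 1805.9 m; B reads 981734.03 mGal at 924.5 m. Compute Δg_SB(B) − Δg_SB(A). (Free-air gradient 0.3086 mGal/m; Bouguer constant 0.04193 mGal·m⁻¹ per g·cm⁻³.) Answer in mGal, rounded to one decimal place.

-48.2

Δg_SB(A) = 981589.69 − 981887.79 + 0.3086×1805.9 − 0.04193×2.15×1805.9 = 96.40 mGal
Δg_SB(B) = 981734.03 − 981887.79 + 0.3086×924.5 − 0.04193×2.15×924.5 = 48.20 mGal
Difference = 48.20 − (96.40) = -48.20 mGal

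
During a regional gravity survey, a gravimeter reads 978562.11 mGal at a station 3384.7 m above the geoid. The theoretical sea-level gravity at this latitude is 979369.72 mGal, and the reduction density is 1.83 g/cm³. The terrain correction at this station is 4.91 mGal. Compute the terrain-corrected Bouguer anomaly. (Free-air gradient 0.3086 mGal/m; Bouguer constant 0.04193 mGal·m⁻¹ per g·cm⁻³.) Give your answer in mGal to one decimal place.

Free-air correction = 0.3086 × 3384.7 = 1044.52 mGal
Free-air anomaly = 978562.11 − 979369.72 + (1044.52) = 236.91 mGal
Bouguer slab correction = 0.04193 × 1.83 × 3384.7 = 259.71 mGal
Simple Bouguer anomaly = 236.91 − (259.71) = -22.80 mGal
Complete Bouguer anomaly = -22.80 + 4.91 = -17.89 mGal

-17.9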